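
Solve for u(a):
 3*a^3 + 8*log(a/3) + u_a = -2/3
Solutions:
 u(a) = C1 - 3*a^4/4 - 8*a*log(a) + 22*a/3 + 8*a*log(3)


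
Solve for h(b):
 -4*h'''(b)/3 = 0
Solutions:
 h(b) = C1 + C2*b + C3*b^2


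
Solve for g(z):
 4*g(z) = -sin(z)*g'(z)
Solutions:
 g(z) = C1*(cos(z)^2 + 2*cos(z) + 1)/(cos(z)^2 - 2*cos(z) + 1)


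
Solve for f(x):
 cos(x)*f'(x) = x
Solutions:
 f(x) = C1 + Integral(x/cos(x), x)


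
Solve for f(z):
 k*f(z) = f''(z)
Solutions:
 f(z) = C1*exp(-sqrt(k)*z) + C2*exp(sqrt(k)*z)


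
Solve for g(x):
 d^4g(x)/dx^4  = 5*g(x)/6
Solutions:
 g(x) = C1*exp(-5^(1/4)*6^(3/4)*x/6) + C2*exp(5^(1/4)*6^(3/4)*x/6) + C3*sin(5^(1/4)*6^(3/4)*x/6) + C4*cos(5^(1/4)*6^(3/4)*x/6)


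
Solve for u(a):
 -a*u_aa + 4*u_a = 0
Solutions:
 u(a) = C1 + C2*a^5


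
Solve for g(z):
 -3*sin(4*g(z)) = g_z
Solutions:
 g(z) = -acos((-C1 - exp(24*z))/(C1 - exp(24*z)))/4 + pi/2
 g(z) = acos((-C1 - exp(24*z))/(C1 - exp(24*z)))/4


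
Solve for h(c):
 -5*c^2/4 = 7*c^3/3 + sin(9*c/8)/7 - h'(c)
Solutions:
 h(c) = C1 + 7*c^4/12 + 5*c^3/12 - 8*cos(9*c/8)/63


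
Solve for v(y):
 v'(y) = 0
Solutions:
 v(y) = C1


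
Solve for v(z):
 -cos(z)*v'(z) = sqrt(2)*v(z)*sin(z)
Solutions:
 v(z) = C1*cos(z)^(sqrt(2))


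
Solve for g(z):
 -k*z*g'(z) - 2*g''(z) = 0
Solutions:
 g(z) = Piecewise((-sqrt(pi)*C1*erf(sqrt(k)*z/2)/sqrt(k) - C2, (k > 0) | (k < 0)), (-C1*z - C2, True))


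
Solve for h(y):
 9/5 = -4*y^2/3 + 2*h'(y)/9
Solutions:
 h(y) = C1 + 2*y^3 + 81*y/10


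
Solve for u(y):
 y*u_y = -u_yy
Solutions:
 u(y) = C1 + C2*erf(sqrt(2)*y/2)


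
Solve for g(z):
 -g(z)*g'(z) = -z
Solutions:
 g(z) = -sqrt(C1 + z^2)
 g(z) = sqrt(C1 + z^2)


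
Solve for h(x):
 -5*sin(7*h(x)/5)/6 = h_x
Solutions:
 5*x/6 + 5*log(cos(7*h(x)/5) - 1)/14 - 5*log(cos(7*h(x)/5) + 1)/14 = C1


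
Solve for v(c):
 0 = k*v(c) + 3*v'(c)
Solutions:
 v(c) = C1*exp(-c*k/3)


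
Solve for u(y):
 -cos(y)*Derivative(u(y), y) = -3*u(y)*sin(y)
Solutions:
 u(y) = C1/cos(y)^3


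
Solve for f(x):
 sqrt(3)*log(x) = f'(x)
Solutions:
 f(x) = C1 + sqrt(3)*x*log(x) - sqrt(3)*x


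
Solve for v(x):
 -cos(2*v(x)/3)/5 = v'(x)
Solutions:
 x/5 - 3*log(sin(2*v(x)/3) - 1)/4 + 3*log(sin(2*v(x)/3) + 1)/4 = C1


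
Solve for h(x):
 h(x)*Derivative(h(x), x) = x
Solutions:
 h(x) = -sqrt(C1 + x^2)
 h(x) = sqrt(C1 + x^2)


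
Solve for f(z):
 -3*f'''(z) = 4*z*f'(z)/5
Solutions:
 f(z) = C1 + Integral(C2*airyai(-30^(2/3)*z/15) + C3*airybi(-30^(2/3)*z/15), z)


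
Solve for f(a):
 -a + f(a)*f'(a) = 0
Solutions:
 f(a) = -sqrt(C1 + a^2)
 f(a) = sqrt(C1 + a^2)


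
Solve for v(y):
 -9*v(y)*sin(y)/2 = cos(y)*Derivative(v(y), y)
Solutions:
 v(y) = C1*cos(y)^(9/2)


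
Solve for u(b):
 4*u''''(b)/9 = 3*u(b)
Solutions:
 u(b) = C1*exp(-sqrt(2)*3^(3/4)*b/2) + C2*exp(sqrt(2)*3^(3/4)*b/2) + C3*sin(sqrt(2)*3^(3/4)*b/2) + C4*cos(sqrt(2)*3^(3/4)*b/2)


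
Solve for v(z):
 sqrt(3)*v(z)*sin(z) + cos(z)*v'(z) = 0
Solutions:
 v(z) = C1*cos(z)^(sqrt(3))


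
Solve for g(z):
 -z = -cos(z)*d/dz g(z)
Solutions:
 g(z) = C1 + Integral(z/cos(z), z)


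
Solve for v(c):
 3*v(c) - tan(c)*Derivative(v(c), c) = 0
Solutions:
 v(c) = C1*sin(c)^3


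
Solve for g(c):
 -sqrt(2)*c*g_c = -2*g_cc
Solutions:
 g(c) = C1 + C2*erfi(2^(1/4)*c/2)


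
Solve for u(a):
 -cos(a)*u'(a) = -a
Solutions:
 u(a) = C1 + Integral(a/cos(a), a)


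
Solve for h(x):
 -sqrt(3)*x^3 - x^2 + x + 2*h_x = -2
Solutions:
 h(x) = C1 + sqrt(3)*x^4/8 + x^3/6 - x^2/4 - x


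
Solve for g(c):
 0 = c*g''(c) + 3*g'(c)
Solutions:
 g(c) = C1 + C2/c^2


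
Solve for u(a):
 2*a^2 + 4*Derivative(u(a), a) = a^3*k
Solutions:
 u(a) = C1 + a^4*k/16 - a^3/6


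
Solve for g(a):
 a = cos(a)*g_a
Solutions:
 g(a) = C1 + Integral(a/cos(a), a)


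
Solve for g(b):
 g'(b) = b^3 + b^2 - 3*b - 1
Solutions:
 g(b) = C1 + b^4/4 + b^3/3 - 3*b^2/2 - b


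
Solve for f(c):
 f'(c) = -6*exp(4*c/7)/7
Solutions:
 f(c) = C1 - 3*exp(4*c/7)/2


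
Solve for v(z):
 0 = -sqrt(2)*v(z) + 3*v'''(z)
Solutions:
 v(z) = C3*exp(2^(1/6)*3^(2/3)*z/3) + (C1*sin(6^(1/6)*z/2) + C2*cos(6^(1/6)*z/2))*exp(-2^(1/6)*3^(2/3)*z/6)


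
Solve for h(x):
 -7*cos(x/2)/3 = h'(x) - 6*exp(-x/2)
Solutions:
 h(x) = C1 - 14*sin(x/2)/3 - 12*exp(-x/2)


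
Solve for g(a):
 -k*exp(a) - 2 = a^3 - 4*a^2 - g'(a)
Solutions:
 g(a) = C1 + a^4/4 - 4*a^3/3 + 2*a + k*exp(a)


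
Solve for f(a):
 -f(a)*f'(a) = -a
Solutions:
 f(a) = -sqrt(C1 + a^2)
 f(a) = sqrt(C1 + a^2)


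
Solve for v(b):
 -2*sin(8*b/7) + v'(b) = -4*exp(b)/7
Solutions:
 v(b) = C1 - 4*exp(b)/7 - 7*cos(8*b/7)/4


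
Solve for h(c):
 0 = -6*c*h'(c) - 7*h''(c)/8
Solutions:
 h(c) = C1 + C2*erf(2*sqrt(42)*c/7)


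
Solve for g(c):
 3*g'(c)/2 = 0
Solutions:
 g(c) = C1


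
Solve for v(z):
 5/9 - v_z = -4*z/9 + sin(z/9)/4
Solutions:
 v(z) = C1 + 2*z^2/9 + 5*z/9 + 9*cos(z/9)/4


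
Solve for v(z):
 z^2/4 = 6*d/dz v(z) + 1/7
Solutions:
 v(z) = C1 + z^3/72 - z/42


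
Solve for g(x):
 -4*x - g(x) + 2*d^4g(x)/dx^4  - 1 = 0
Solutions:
 g(x) = C1*exp(-2^(3/4)*x/2) + C2*exp(2^(3/4)*x/2) + C3*sin(2^(3/4)*x/2) + C4*cos(2^(3/4)*x/2) - 4*x - 1


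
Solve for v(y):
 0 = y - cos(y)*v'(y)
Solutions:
 v(y) = C1 + Integral(y/cos(y), y)


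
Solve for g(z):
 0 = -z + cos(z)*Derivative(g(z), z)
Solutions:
 g(z) = C1 + Integral(z/cos(z), z)


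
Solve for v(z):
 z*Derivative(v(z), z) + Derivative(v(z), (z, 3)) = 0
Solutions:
 v(z) = C1 + Integral(C2*airyai(-z) + C3*airybi(-z), z)


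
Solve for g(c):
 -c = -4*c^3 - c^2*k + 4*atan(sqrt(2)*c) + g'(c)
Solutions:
 g(c) = C1 + c^4 + c^3*k/3 - c^2/2 - 4*c*atan(sqrt(2)*c) + sqrt(2)*log(2*c^2 + 1)


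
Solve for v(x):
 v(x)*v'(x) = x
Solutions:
 v(x) = -sqrt(C1 + x^2)
 v(x) = sqrt(C1 + x^2)


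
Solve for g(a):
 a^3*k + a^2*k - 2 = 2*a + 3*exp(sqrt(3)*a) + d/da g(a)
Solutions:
 g(a) = C1 + a^4*k/4 + a^3*k/3 - a^2 - 2*a - sqrt(3)*exp(sqrt(3)*a)


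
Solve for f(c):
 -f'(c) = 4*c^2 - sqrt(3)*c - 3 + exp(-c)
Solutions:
 f(c) = C1 - 4*c^3/3 + sqrt(3)*c^2/2 + 3*c + exp(-c)


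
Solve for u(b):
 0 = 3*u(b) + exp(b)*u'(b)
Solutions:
 u(b) = C1*exp(3*exp(-b))


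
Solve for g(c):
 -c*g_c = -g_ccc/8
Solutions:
 g(c) = C1 + Integral(C2*airyai(2*c) + C3*airybi(2*c), c)


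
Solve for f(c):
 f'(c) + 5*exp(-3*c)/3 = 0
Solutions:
 f(c) = C1 + 5*exp(-3*c)/9


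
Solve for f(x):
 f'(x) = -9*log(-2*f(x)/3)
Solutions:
 Integral(1/(log(-_y) - log(3) + log(2)), (_y, f(x)))/9 = C1 - x


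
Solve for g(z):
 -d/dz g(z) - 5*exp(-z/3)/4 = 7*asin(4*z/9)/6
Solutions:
 g(z) = C1 - 7*z*asin(4*z/9)/6 - 7*sqrt(81 - 16*z^2)/24 + 15*exp(-z/3)/4


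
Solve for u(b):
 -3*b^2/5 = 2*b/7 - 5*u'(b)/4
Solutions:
 u(b) = C1 + 4*b^3/25 + 4*b^2/35


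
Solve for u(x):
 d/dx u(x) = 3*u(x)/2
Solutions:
 u(x) = C1*exp(3*x/2)


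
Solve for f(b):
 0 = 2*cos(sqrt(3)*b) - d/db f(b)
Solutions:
 f(b) = C1 + 2*sqrt(3)*sin(sqrt(3)*b)/3


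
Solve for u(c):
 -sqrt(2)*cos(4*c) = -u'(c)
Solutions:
 u(c) = C1 + sqrt(2)*sin(4*c)/4


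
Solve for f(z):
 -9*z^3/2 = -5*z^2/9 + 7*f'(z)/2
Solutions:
 f(z) = C1 - 9*z^4/28 + 10*z^3/189


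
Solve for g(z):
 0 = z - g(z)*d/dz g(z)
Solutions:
 g(z) = -sqrt(C1 + z^2)
 g(z) = sqrt(C1 + z^2)


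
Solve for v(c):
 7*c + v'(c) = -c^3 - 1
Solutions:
 v(c) = C1 - c^4/4 - 7*c^2/2 - c


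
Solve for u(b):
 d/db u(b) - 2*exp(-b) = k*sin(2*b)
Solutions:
 u(b) = C1 - k*cos(2*b)/2 - 2*exp(-b)


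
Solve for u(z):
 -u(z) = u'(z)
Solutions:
 u(z) = C1*exp(-z)


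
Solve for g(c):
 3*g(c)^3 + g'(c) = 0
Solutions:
 g(c) = -sqrt(2)*sqrt(-1/(C1 - 3*c))/2
 g(c) = sqrt(2)*sqrt(-1/(C1 - 3*c))/2


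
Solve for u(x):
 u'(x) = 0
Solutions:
 u(x) = C1


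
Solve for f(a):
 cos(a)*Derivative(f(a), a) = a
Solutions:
 f(a) = C1 + Integral(a/cos(a), a)


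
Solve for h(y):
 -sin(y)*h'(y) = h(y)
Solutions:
 h(y) = C1*sqrt(cos(y) + 1)/sqrt(cos(y) - 1)


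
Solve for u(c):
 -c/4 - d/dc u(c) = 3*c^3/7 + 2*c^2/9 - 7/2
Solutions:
 u(c) = C1 - 3*c^4/28 - 2*c^3/27 - c^2/8 + 7*c/2


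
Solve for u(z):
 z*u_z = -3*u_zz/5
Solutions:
 u(z) = C1 + C2*erf(sqrt(30)*z/6)


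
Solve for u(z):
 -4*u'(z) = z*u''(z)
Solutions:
 u(z) = C1 + C2/z^3


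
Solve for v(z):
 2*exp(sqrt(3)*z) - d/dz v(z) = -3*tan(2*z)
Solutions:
 v(z) = C1 + 2*sqrt(3)*exp(sqrt(3)*z)/3 - 3*log(cos(2*z))/2


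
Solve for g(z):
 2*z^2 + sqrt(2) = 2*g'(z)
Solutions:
 g(z) = C1 + z^3/3 + sqrt(2)*z/2


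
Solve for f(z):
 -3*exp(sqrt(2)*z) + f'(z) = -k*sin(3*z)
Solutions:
 f(z) = C1 + k*cos(3*z)/3 + 3*sqrt(2)*exp(sqrt(2)*z)/2


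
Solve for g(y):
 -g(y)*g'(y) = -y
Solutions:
 g(y) = -sqrt(C1 + y^2)
 g(y) = sqrt(C1 + y^2)


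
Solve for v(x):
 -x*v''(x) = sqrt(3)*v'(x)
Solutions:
 v(x) = C1 + C2*x^(1 - sqrt(3))


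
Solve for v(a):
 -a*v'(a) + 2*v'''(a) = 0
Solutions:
 v(a) = C1 + Integral(C2*airyai(2^(2/3)*a/2) + C3*airybi(2^(2/3)*a/2), a)


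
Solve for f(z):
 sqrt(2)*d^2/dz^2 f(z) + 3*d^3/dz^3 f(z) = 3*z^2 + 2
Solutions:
 f(z) = C1 + C2*z + C3*exp(-sqrt(2)*z/3) + sqrt(2)*z^4/8 - 3*z^3/2 + 29*sqrt(2)*z^2/4


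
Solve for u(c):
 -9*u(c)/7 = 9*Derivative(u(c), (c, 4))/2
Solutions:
 u(c) = (C1*sin(14^(3/4)*c/14) + C2*cos(14^(3/4)*c/14))*exp(-14^(3/4)*c/14) + (C3*sin(14^(3/4)*c/14) + C4*cos(14^(3/4)*c/14))*exp(14^(3/4)*c/14)


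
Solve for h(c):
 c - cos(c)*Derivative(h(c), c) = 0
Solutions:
 h(c) = C1 + Integral(c/cos(c), c)


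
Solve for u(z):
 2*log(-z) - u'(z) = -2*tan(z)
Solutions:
 u(z) = C1 + 2*z*log(-z) - 2*z - 2*log(cos(z))


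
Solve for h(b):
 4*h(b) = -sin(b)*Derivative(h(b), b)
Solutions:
 h(b) = C1*(cos(b)^2 + 2*cos(b) + 1)/(cos(b)^2 - 2*cos(b) + 1)


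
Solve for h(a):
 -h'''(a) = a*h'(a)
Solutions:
 h(a) = C1 + Integral(C2*airyai(-a) + C3*airybi(-a), a)


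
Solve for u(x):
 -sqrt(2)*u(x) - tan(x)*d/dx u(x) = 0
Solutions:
 u(x) = C1/sin(x)^(sqrt(2))


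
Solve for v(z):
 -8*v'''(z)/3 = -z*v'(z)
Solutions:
 v(z) = C1 + Integral(C2*airyai(3^(1/3)*z/2) + C3*airybi(3^(1/3)*z/2), z)


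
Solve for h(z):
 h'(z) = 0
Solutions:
 h(z) = C1


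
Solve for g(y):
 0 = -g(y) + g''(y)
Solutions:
 g(y) = C1*exp(-y) + C2*exp(y)


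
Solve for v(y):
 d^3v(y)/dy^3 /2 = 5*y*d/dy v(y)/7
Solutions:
 v(y) = C1 + Integral(C2*airyai(10^(1/3)*7^(2/3)*y/7) + C3*airybi(10^(1/3)*7^(2/3)*y/7), y)


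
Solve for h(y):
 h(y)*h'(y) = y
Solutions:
 h(y) = -sqrt(C1 + y^2)
 h(y) = sqrt(C1 + y^2)


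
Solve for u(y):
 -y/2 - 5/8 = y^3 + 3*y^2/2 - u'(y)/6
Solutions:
 u(y) = C1 + 3*y^4/2 + 3*y^3 + 3*y^2/2 + 15*y/4


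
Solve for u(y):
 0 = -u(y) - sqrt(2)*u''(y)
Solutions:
 u(y) = C1*sin(2^(3/4)*y/2) + C2*cos(2^(3/4)*y/2)


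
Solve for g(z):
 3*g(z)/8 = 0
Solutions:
 g(z) = 0


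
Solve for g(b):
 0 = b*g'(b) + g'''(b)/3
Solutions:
 g(b) = C1 + Integral(C2*airyai(-3^(1/3)*b) + C3*airybi(-3^(1/3)*b), b)


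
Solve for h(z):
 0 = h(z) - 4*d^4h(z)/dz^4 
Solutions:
 h(z) = C1*exp(-sqrt(2)*z/2) + C2*exp(sqrt(2)*z/2) + C3*sin(sqrt(2)*z/2) + C4*cos(sqrt(2)*z/2)


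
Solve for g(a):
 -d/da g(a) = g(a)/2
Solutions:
 g(a) = C1*exp(-a/2)


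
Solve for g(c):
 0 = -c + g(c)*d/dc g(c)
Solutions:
 g(c) = -sqrt(C1 + c^2)
 g(c) = sqrt(C1 + c^2)


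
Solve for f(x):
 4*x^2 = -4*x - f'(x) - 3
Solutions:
 f(x) = C1 - 4*x^3/3 - 2*x^2 - 3*x


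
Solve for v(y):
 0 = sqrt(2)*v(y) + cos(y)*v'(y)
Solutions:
 v(y) = C1*(sin(y) - 1)^(sqrt(2)/2)/(sin(y) + 1)^(sqrt(2)/2)


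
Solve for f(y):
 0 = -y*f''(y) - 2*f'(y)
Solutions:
 f(y) = C1 + C2/y


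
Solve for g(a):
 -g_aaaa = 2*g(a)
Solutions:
 g(a) = (C1*sin(2^(3/4)*a/2) + C2*cos(2^(3/4)*a/2))*exp(-2^(3/4)*a/2) + (C3*sin(2^(3/4)*a/2) + C4*cos(2^(3/4)*a/2))*exp(2^(3/4)*a/2)


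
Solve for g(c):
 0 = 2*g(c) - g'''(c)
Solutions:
 g(c) = C3*exp(2^(1/3)*c) + (C1*sin(2^(1/3)*sqrt(3)*c/2) + C2*cos(2^(1/3)*sqrt(3)*c/2))*exp(-2^(1/3)*c/2)


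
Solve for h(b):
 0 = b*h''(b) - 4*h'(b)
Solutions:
 h(b) = C1 + C2*b^5


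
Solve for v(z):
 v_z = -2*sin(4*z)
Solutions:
 v(z) = C1 + cos(4*z)/2


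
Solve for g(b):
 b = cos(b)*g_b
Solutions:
 g(b) = C1 + Integral(b/cos(b), b)


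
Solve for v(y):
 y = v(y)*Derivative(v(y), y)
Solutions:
 v(y) = -sqrt(C1 + y^2)
 v(y) = sqrt(C1 + y^2)


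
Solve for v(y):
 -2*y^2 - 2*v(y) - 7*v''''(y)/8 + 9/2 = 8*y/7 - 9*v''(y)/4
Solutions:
 v(y) = -y^2 - 4*y/7 + (C1*sin(2*7^(3/4)*y*sin(atan(sqrt(31)/9)/2)/7) + C2*cos(2*7^(3/4)*y*sin(atan(sqrt(31)/9)/2)/7))*exp(-2*7^(3/4)*y*cos(atan(sqrt(31)/9)/2)/7) + (C3*sin(2*7^(3/4)*y*sin(atan(sqrt(31)/9)/2)/7) + C4*cos(2*7^(3/4)*y*sin(atan(sqrt(31)/9)/2)/7))*exp(2*7^(3/4)*y*cos(atan(sqrt(31)/9)/2)/7)


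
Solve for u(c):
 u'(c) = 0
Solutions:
 u(c) = C1


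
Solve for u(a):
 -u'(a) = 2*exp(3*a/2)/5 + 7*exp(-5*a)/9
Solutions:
 u(a) = C1 - 4*exp(3*a/2)/15 + 7*exp(-5*a)/45


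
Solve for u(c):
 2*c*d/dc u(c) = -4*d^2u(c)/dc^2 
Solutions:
 u(c) = C1 + C2*erf(c/2)


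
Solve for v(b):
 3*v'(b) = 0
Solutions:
 v(b) = C1


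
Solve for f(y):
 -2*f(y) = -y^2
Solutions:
 f(y) = y^2/2


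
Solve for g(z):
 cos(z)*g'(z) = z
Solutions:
 g(z) = C1 + Integral(z/cos(z), z)


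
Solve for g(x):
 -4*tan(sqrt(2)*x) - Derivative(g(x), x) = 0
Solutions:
 g(x) = C1 + 2*sqrt(2)*log(cos(sqrt(2)*x))


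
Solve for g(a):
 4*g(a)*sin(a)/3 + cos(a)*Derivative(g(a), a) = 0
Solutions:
 g(a) = C1*cos(a)^(4/3)


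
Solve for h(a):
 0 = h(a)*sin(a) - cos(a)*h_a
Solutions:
 h(a) = C1/cos(a)


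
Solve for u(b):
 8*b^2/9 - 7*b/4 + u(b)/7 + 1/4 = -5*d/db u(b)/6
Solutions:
 u(b) = C1*exp(-6*b/35) - 56*b^2/9 + 9163*b/108 - 321839/648


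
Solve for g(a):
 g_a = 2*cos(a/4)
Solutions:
 g(a) = C1 + 8*sin(a/4)


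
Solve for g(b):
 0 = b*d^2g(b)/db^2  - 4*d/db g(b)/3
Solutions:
 g(b) = C1 + C2*b^(7/3)


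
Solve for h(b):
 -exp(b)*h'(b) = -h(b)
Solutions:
 h(b) = C1*exp(-exp(-b))


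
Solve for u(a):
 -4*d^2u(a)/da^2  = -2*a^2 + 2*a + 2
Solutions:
 u(a) = C1 + C2*a + a^4/24 - a^3/12 - a^2/4


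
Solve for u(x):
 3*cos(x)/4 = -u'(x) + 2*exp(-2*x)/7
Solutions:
 u(x) = C1 - 3*sin(x)/4 - exp(-2*x)/7


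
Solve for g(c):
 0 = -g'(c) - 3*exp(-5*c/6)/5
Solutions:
 g(c) = C1 + 18*exp(-5*c/6)/25


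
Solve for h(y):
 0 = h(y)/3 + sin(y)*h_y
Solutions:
 h(y) = C1*(cos(y) + 1)^(1/6)/(cos(y) - 1)^(1/6)


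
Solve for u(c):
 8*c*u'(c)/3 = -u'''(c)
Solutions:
 u(c) = C1 + Integral(C2*airyai(-2*3^(2/3)*c/3) + C3*airybi(-2*3^(2/3)*c/3), c)


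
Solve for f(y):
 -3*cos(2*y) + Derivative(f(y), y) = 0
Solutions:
 f(y) = C1 + 3*sin(2*y)/2


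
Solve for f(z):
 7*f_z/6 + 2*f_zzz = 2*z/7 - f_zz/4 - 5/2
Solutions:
 f(z) = C1 + 6*z^2/49 - 753*z/343 + (C2*sin(sqrt(1335)*z/48) + C3*cos(sqrt(1335)*z/48))*exp(-z/16)


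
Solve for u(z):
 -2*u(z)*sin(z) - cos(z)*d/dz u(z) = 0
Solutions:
 u(z) = C1*cos(z)^2


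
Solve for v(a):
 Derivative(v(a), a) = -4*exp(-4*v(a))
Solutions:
 v(a) = log(-I*(C1 - 16*a)^(1/4))
 v(a) = log(I*(C1 - 16*a)^(1/4))
 v(a) = log(-(C1 - 16*a)^(1/4))
 v(a) = log(C1 - 16*a)/4


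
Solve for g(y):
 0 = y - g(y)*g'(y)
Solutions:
 g(y) = -sqrt(C1 + y^2)
 g(y) = sqrt(C1 + y^2)


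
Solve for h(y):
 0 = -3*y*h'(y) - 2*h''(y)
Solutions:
 h(y) = C1 + C2*erf(sqrt(3)*y/2)


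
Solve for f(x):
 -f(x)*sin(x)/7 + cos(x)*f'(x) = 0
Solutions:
 f(x) = C1/cos(x)^(1/7)


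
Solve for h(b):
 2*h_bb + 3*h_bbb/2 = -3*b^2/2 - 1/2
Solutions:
 h(b) = C1 + C2*b + C3*exp(-4*b/3) - b^4/16 + 3*b^3/16 - 35*b^2/64


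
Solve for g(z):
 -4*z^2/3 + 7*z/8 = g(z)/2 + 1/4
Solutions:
 g(z) = -8*z^2/3 + 7*z/4 - 1/2


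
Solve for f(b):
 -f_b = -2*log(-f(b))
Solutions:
 -li(-f(b)) = C1 + 2*b


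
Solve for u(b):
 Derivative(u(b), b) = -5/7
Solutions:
 u(b) = C1 - 5*b/7


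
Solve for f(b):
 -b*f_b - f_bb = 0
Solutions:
 f(b) = C1 + C2*erf(sqrt(2)*b/2)


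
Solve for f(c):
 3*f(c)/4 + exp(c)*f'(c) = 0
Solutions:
 f(c) = C1*exp(3*exp(-c)/4)


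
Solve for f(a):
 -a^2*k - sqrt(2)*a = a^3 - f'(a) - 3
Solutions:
 f(a) = C1 + a^4/4 + a^3*k/3 + sqrt(2)*a^2/2 - 3*a


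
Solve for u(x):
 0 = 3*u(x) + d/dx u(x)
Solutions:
 u(x) = C1*exp(-3*x)


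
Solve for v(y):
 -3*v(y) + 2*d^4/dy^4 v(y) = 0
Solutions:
 v(y) = C1*exp(-2^(3/4)*3^(1/4)*y/2) + C2*exp(2^(3/4)*3^(1/4)*y/2) + C3*sin(2^(3/4)*3^(1/4)*y/2) + C4*cos(2^(3/4)*3^(1/4)*y/2)


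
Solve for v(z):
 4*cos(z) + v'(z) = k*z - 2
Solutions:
 v(z) = C1 + k*z^2/2 - 2*z - 4*sin(z)


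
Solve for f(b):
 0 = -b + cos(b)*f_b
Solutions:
 f(b) = C1 + Integral(b/cos(b), b)


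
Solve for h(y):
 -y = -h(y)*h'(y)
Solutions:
 h(y) = -sqrt(C1 + y^2)
 h(y) = sqrt(C1 + y^2)


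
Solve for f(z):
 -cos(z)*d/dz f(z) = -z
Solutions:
 f(z) = C1 + Integral(z/cos(z), z)


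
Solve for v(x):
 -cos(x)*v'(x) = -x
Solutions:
 v(x) = C1 + Integral(x/cos(x), x)


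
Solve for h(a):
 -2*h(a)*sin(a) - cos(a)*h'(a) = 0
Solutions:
 h(a) = C1*cos(a)^2


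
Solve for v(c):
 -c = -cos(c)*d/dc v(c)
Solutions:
 v(c) = C1 + Integral(c/cos(c), c)


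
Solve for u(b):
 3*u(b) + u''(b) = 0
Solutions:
 u(b) = C1*sin(sqrt(3)*b) + C2*cos(sqrt(3)*b)


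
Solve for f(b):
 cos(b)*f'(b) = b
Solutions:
 f(b) = C1 + Integral(b/cos(b), b)


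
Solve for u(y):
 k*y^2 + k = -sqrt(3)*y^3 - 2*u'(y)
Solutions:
 u(y) = C1 - k*y^3/6 - k*y/2 - sqrt(3)*y^4/8


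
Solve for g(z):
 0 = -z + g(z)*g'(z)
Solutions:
 g(z) = -sqrt(C1 + z^2)
 g(z) = sqrt(C1 + z^2)


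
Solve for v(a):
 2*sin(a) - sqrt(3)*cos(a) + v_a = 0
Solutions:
 v(a) = C1 + sqrt(3)*sin(a) + 2*cos(a)


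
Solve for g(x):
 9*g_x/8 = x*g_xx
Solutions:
 g(x) = C1 + C2*x^(17/8)


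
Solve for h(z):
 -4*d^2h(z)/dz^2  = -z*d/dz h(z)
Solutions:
 h(z) = C1 + C2*erfi(sqrt(2)*z/4)


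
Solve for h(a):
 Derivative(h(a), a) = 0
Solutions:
 h(a) = C1


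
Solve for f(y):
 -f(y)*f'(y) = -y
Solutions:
 f(y) = -sqrt(C1 + y^2)
 f(y) = sqrt(C1 + y^2)


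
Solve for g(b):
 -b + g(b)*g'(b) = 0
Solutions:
 g(b) = -sqrt(C1 + b^2)
 g(b) = sqrt(C1 + b^2)


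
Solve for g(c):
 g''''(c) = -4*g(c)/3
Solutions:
 g(c) = (C1*sin(3^(3/4)*c/3) + C2*cos(3^(3/4)*c/3))*exp(-3^(3/4)*c/3) + (C3*sin(3^(3/4)*c/3) + C4*cos(3^(3/4)*c/3))*exp(3^(3/4)*c/3)


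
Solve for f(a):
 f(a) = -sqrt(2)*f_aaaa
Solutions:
 f(a) = (C1*sin(2^(3/8)*a/2) + C2*cos(2^(3/8)*a/2))*exp(-2^(3/8)*a/2) + (C3*sin(2^(3/8)*a/2) + C4*cos(2^(3/8)*a/2))*exp(2^(3/8)*a/2)


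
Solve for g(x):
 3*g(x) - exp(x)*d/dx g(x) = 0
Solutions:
 g(x) = C1*exp(-3*exp(-x))


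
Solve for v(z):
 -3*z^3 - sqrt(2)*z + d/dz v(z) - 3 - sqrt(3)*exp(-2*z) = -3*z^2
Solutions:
 v(z) = C1 + 3*z^4/4 - z^3 + sqrt(2)*z^2/2 + 3*z - sqrt(3)*exp(-2*z)/2


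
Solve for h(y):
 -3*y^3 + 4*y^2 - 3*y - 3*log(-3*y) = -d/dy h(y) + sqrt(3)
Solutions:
 h(y) = C1 + 3*y^4/4 - 4*y^3/3 + 3*y^2/2 + 3*y*log(-y) + y*(-3 + sqrt(3) + 3*log(3))


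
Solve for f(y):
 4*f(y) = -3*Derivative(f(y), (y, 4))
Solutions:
 f(y) = (C1*sin(3^(3/4)*y/3) + C2*cos(3^(3/4)*y/3))*exp(-3^(3/4)*y/3) + (C3*sin(3^(3/4)*y/3) + C4*cos(3^(3/4)*y/3))*exp(3^(3/4)*y/3)


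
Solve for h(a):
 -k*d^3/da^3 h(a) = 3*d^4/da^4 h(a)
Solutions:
 h(a) = C1 + C2*a + C3*a^2 + C4*exp(-a*k/3)


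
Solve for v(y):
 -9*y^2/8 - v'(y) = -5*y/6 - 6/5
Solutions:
 v(y) = C1 - 3*y^3/8 + 5*y^2/12 + 6*y/5


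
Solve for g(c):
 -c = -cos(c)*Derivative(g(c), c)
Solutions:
 g(c) = C1 + Integral(c/cos(c), c)


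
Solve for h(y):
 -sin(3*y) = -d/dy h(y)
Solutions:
 h(y) = C1 - cos(3*y)/3


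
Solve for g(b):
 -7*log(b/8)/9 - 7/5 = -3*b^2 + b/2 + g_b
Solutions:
 g(b) = C1 + b^3 - b^2/4 - 7*b*log(b)/9 - 28*b/45 + 7*b*log(2)/3


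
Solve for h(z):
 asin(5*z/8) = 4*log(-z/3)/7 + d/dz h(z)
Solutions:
 h(z) = C1 - 4*z*log(-z)/7 + z*asin(5*z/8) + 4*z/7 + 4*z*log(3)/7 + sqrt(64 - 25*z^2)/5


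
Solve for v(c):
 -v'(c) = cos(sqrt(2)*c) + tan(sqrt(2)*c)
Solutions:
 v(c) = C1 + sqrt(2)*log(cos(sqrt(2)*c))/2 - sqrt(2)*sin(sqrt(2)*c)/2


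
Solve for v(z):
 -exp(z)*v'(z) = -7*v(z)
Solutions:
 v(z) = C1*exp(-7*exp(-z))


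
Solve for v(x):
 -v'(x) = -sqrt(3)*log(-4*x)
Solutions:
 v(x) = C1 + sqrt(3)*x*log(-x) + sqrt(3)*x*(-1 + 2*log(2))


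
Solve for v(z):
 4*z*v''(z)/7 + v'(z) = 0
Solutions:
 v(z) = C1 + C2/z^(3/4)


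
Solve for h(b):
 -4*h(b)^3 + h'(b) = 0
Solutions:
 h(b) = -sqrt(2)*sqrt(-1/(C1 + 4*b))/2
 h(b) = sqrt(2)*sqrt(-1/(C1 + 4*b))/2


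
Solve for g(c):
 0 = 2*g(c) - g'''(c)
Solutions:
 g(c) = C3*exp(2^(1/3)*c) + (C1*sin(2^(1/3)*sqrt(3)*c/2) + C2*cos(2^(1/3)*sqrt(3)*c/2))*exp(-2^(1/3)*c/2)


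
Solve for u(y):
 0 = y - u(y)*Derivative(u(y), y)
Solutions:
 u(y) = -sqrt(C1 + y^2)
 u(y) = sqrt(C1 + y^2)


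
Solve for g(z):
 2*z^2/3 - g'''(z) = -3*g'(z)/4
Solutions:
 g(z) = C1 + C2*exp(-sqrt(3)*z/2) + C3*exp(sqrt(3)*z/2) - 8*z^3/27 - 64*z/27


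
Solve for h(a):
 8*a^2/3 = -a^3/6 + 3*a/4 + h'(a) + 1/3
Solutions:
 h(a) = C1 + a^4/24 + 8*a^3/9 - 3*a^2/8 - a/3


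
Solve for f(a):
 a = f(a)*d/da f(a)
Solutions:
 f(a) = -sqrt(C1 + a^2)
 f(a) = sqrt(C1 + a^2)


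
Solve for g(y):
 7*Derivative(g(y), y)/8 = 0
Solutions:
 g(y) = C1


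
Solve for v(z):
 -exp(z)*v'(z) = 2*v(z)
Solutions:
 v(z) = C1*exp(2*exp(-z))


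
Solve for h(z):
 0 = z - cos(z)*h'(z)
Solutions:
 h(z) = C1 + Integral(z/cos(z), z)


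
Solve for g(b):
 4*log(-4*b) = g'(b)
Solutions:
 g(b) = C1 + 4*b*log(-b) + 4*b*(-1 + 2*log(2))


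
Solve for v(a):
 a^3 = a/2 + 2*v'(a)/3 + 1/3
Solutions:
 v(a) = C1 + 3*a^4/8 - 3*a^2/8 - a/2


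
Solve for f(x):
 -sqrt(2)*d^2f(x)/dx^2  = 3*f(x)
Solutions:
 f(x) = C1*sin(2^(3/4)*sqrt(3)*x/2) + C2*cos(2^(3/4)*sqrt(3)*x/2)


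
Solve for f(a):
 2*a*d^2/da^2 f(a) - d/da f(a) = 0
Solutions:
 f(a) = C1 + C2*a^(3/2)


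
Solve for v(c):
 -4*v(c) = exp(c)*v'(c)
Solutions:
 v(c) = C1*exp(4*exp(-c))


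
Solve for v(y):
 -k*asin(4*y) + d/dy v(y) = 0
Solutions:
 v(y) = C1 + k*(y*asin(4*y) + sqrt(1 - 16*y^2)/4)


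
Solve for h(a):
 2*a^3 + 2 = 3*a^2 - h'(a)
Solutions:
 h(a) = C1 - a^4/2 + a^3 - 2*a


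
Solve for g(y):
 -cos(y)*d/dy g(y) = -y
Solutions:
 g(y) = C1 + Integral(y/cos(y), y)


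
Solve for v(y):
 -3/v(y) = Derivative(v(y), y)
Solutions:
 v(y) = -sqrt(C1 - 6*y)
 v(y) = sqrt(C1 - 6*y)


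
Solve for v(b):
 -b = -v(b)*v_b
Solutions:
 v(b) = -sqrt(C1 + b^2)
 v(b) = sqrt(C1 + b^2)


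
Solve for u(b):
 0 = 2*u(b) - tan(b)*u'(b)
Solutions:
 u(b) = C1*sin(b)^2


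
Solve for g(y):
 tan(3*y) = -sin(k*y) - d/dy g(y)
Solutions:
 g(y) = C1 - Piecewise((-cos(k*y)/k, Ne(k, 0)), (0, True)) + log(cos(3*y))/3


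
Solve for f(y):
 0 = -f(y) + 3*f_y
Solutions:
 f(y) = C1*exp(y/3)


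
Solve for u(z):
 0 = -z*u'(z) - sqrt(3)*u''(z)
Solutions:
 u(z) = C1 + C2*erf(sqrt(2)*3^(3/4)*z/6)


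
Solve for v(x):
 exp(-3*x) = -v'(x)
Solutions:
 v(x) = C1 + exp(-3*x)/3


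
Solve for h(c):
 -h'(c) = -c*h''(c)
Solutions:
 h(c) = C1 + C2*c^2


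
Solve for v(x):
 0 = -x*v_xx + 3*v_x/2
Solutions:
 v(x) = C1 + C2*x^(5/2)


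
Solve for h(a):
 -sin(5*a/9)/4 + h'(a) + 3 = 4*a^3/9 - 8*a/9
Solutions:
 h(a) = C1 + a^4/9 - 4*a^2/9 - 3*a - 9*cos(5*a/9)/20


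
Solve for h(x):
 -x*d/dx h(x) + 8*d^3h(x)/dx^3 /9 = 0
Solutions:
 h(x) = C1 + Integral(C2*airyai(3^(2/3)*x/2) + C3*airybi(3^(2/3)*x/2), x)


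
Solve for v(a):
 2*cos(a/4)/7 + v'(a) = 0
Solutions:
 v(a) = C1 - 8*sin(a/4)/7


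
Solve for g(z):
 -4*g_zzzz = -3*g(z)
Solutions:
 g(z) = C1*exp(-sqrt(2)*3^(1/4)*z/2) + C2*exp(sqrt(2)*3^(1/4)*z/2) + C3*sin(sqrt(2)*3^(1/4)*z/2) + C4*cos(sqrt(2)*3^(1/4)*z/2)


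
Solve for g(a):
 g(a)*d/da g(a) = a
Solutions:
 g(a) = -sqrt(C1 + a^2)
 g(a) = sqrt(C1 + a^2)


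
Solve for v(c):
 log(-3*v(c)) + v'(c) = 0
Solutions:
 Integral(1/(log(-_y) + log(3)), (_y, v(c))) = C1 - c


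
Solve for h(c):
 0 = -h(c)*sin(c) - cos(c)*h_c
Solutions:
 h(c) = C1*cos(c)


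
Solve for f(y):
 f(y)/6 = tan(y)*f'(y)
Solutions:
 f(y) = C1*sin(y)^(1/6)


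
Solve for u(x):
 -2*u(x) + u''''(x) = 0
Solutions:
 u(x) = C1*exp(-2^(1/4)*x) + C2*exp(2^(1/4)*x) + C3*sin(2^(1/4)*x) + C4*cos(2^(1/4)*x)


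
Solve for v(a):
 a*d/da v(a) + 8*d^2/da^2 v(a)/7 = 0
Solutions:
 v(a) = C1 + C2*erf(sqrt(7)*a/4)


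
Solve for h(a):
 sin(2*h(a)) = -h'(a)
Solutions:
 h(a) = pi - acos((-C1 - exp(4*a))/(C1 - exp(4*a)))/2
 h(a) = acos((-C1 - exp(4*a))/(C1 - exp(4*a)))/2


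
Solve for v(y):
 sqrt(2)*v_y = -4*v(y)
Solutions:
 v(y) = C1*exp(-2*sqrt(2)*y)


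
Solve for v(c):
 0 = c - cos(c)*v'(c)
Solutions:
 v(c) = C1 + Integral(c/cos(c), c)


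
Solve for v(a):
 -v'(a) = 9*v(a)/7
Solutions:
 v(a) = C1*exp(-9*a/7)


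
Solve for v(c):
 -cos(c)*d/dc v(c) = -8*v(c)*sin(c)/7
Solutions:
 v(c) = C1/cos(c)^(8/7)


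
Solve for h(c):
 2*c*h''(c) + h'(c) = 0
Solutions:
 h(c) = C1 + C2*sqrt(c)


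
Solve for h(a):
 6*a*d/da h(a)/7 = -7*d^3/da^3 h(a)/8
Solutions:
 h(a) = C1 + Integral(C2*airyai(-2*42^(1/3)*a/7) + C3*airybi(-2*42^(1/3)*a/7), a)


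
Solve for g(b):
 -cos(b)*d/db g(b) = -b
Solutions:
 g(b) = C1 + Integral(b/cos(b), b)


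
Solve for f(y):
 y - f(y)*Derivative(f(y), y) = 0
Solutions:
 f(y) = -sqrt(C1 + y^2)
 f(y) = sqrt(C1 + y^2)


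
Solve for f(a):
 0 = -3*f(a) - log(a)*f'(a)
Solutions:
 f(a) = C1*exp(-3*li(a))


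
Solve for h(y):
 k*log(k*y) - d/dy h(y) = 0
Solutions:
 h(y) = C1 + k*y*log(k*y) - k*y


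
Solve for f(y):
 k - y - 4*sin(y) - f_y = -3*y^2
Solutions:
 f(y) = C1 + k*y + y^3 - y^2/2 + 4*cos(y)


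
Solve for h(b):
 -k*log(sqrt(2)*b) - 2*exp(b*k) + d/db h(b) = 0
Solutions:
 h(b) = C1 + b*k*log(b) + b*k*(-1 + log(2)/2) + Piecewise((2*exp(b*k)/k, Ne(k, 0)), (2*b, True))


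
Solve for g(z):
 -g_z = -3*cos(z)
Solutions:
 g(z) = C1 + 3*sin(z)


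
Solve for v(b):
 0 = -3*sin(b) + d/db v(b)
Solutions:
 v(b) = C1 - 3*cos(b)


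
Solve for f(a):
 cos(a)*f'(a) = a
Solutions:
 f(a) = C1 + Integral(a/cos(a), a)


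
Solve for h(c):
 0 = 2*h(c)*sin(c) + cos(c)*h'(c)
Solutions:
 h(c) = C1*cos(c)^2


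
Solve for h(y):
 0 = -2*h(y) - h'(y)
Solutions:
 h(y) = C1*exp(-2*y)


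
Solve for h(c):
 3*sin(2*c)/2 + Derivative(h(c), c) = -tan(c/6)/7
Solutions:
 h(c) = C1 + 6*log(cos(c/6))/7 + 3*cos(2*c)/4


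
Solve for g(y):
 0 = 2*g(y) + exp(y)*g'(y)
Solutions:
 g(y) = C1*exp(2*exp(-y))


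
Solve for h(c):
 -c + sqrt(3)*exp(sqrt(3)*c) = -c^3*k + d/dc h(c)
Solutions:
 h(c) = C1 + c^4*k/4 - c^2/2 + exp(sqrt(3)*c)


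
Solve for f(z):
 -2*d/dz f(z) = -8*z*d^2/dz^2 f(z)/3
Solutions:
 f(z) = C1 + C2*z^(7/4)


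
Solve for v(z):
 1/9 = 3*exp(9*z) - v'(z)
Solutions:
 v(z) = C1 - z/9 + exp(9*z)/3


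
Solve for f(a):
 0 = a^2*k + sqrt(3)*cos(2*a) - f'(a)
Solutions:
 f(a) = C1 + a^3*k/3 + sqrt(3)*sin(2*a)/2


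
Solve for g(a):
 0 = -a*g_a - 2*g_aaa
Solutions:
 g(a) = C1 + Integral(C2*airyai(-2^(2/3)*a/2) + C3*airybi(-2^(2/3)*a/2), a)


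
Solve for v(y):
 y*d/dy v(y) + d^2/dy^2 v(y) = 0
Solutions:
 v(y) = C1 + C2*erf(sqrt(2)*y/2)


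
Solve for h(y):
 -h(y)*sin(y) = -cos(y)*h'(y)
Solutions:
 h(y) = C1/cos(y)


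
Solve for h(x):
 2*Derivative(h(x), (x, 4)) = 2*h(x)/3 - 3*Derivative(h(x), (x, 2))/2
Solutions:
 h(x) = C1*exp(-sqrt(6)*x*sqrt(-9 + sqrt(273))/12) + C2*exp(sqrt(6)*x*sqrt(-9 + sqrt(273))/12) + C3*sin(sqrt(6)*x*sqrt(9 + sqrt(273))/12) + C4*cos(sqrt(6)*x*sqrt(9 + sqrt(273))/12)


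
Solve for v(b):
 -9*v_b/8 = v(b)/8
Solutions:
 v(b) = C1*exp(-b/9)


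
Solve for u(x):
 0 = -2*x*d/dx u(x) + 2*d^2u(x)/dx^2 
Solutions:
 u(x) = C1 + C2*erfi(sqrt(2)*x/2)


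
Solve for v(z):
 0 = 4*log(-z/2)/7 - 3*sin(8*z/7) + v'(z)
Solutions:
 v(z) = C1 - 4*z*log(-z)/7 + 4*z*log(2)/7 + 4*z/7 - 21*cos(8*z/7)/8


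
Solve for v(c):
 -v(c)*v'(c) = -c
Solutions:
 v(c) = -sqrt(C1 + c^2)
 v(c) = sqrt(C1 + c^2)


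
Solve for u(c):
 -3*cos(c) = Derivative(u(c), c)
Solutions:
 u(c) = C1 - 3*sin(c)


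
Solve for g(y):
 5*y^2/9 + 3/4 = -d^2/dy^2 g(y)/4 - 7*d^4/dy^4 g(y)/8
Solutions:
 g(y) = C1 + C2*y + C3*sin(sqrt(14)*y/7) + C4*cos(sqrt(14)*y/7) - 5*y^4/27 + 113*y^2/18


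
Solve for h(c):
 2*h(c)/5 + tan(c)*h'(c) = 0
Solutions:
 h(c) = C1/sin(c)^(2/5)


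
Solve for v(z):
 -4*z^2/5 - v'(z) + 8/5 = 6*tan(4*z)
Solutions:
 v(z) = C1 - 4*z^3/15 + 8*z/5 + 3*log(cos(4*z))/2


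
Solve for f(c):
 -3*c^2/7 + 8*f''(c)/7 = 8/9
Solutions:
 f(c) = C1 + C2*c + c^4/32 + 7*c^2/18


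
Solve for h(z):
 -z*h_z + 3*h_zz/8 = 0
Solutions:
 h(z) = C1 + C2*erfi(2*sqrt(3)*z/3)


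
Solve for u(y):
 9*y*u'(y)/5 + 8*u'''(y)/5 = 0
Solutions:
 u(y) = C1 + Integral(C2*airyai(-3^(2/3)*y/2) + C3*airybi(-3^(2/3)*y/2), y)


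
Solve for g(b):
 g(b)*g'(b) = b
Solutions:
 g(b) = -sqrt(C1 + b^2)
 g(b) = sqrt(C1 + b^2)


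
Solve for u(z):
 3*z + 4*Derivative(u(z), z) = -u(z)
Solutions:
 u(z) = C1*exp(-z/4) - 3*z + 12


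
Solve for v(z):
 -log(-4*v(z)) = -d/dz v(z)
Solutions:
 -Integral(1/(log(-_y) + 2*log(2)), (_y, v(z))) = C1 - z


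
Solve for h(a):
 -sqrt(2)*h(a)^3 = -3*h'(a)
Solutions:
 h(a) = -sqrt(6)*sqrt(-1/(C1 + sqrt(2)*a))/2
 h(a) = sqrt(6)*sqrt(-1/(C1 + sqrt(2)*a))/2


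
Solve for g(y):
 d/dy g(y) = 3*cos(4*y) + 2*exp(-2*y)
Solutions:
 g(y) = C1 + 3*sin(4*y)/4 - exp(-2*y)


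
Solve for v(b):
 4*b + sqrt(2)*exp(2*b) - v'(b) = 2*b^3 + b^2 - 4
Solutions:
 v(b) = C1 - b^4/2 - b^3/3 + 2*b^2 + 4*b + sqrt(2)*exp(2*b)/2


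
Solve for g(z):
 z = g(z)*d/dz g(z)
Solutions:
 g(z) = -sqrt(C1 + z^2)
 g(z) = sqrt(C1 + z^2)


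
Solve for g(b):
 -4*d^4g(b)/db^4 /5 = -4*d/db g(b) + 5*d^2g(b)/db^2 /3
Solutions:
 g(b) = C1 + C2*exp(5^(1/3)*b*(-(108 + sqrt(12289))^(1/3) + 5*5^(1/3)/(108 + sqrt(12289))^(1/3))/12)*sin(sqrt(3)*5^(1/3)*b*(5*5^(1/3)/(108 + sqrt(12289))^(1/3) + (108 + sqrt(12289))^(1/3))/12) + C3*exp(5^(1/3)*b*(-(108 + sqrt(12289))^(1/3) + 5*5^(1/3)/(108 + sqrt(12289))^(1/3))/12)*cos(sqrt(3)*5^(1/3)*b*(5*5^(1/3)/(108 + sqrt(12289))^(1/3) + (108 + sqrt(12289))^(1/3))/12) + C4*exp(-5^(1/3)*b*(-(108 + sqrt(12289))^(1/3) + 5*5^(1/3)/(108 + sqrt(12289))^(1/3))/6)


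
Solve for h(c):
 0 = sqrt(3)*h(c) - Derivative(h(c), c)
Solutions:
 h(c) = C1*exp(sqrt(3)*c)


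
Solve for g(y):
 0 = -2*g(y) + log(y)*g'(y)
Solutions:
 g(y) = C1*exp(2*li(y))


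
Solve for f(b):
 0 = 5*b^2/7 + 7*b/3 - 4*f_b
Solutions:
 f(b) = C1 + 5*b^3/84 + 7*b^2/24


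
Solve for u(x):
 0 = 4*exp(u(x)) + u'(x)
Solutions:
 u(x) = log(1/(C1 + 4*x))


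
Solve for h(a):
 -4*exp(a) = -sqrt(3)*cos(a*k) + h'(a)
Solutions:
 h(a) = C1 - 4*exp(a) + sqrt(3)*sin(a*k)/k


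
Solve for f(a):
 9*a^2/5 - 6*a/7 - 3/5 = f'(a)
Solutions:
 f(a) = C1 + 3*a^3/5 - 3*a^2/7 - 3*a/5


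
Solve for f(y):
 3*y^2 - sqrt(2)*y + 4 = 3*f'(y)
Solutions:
 f(y) = C1 + y^3/3 - sqrt(2)*y^2/6 + 4*y/3


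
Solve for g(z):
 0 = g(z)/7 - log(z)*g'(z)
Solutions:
 g(z) = C1*exp(li(z)/7)


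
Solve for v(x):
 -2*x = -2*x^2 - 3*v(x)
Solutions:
 v(x) = 2*x*(1 - x)/3


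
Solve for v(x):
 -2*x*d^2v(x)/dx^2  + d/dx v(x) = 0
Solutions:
 v(x) = C1 + C2*x^(3/2)


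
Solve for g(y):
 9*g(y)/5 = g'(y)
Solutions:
 g(y) = C1*exp(9*y/5)


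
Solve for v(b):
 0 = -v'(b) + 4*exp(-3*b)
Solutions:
 v(b) = C1 - 4*exp(-3*b)/3


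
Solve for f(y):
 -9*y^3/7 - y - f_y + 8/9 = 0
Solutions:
 f(y) = C1 - 9*y^4/28 - y^2/2 + 8*y/9


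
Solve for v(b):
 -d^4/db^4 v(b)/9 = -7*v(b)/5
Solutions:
 v(b) = C1*exp(-sqrt(3)*5^(3/4)*7^(1/4)*b/5) + C2*exp(sqrt(3)*5^(3/4)*7^(1/4)*b/5) + C3*sin(sqrt(3)*5^(3/4)*7^(1/4)*b/5) + C4*cos(sqrt(3)*5^(3/4)*7^(1/4)*b/5)


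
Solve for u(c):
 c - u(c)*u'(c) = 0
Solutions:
 u(c) = -sqrt(C1 + c^2)
 u(c) = sqrt(C1 + c^2)


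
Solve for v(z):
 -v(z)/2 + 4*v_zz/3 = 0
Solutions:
 v(z) = C1*exp(-sqrt(6)*z/4) + C2*exp(sqrt(6)*z/4)


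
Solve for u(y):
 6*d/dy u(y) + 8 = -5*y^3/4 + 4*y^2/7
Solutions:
 u(y) = C1 - 5*y^4/96 + 2*y^3/63 - 4*y/3


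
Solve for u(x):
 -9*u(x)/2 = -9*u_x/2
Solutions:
 u(x) = C1*exp(x)


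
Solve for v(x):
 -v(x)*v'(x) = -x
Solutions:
 v(x) = -sqrt(C1 + x^2)
 v(x) = sqrt(C1 + x^2)


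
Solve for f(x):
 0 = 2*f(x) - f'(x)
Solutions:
 f(x) = C1*exp(2*x)


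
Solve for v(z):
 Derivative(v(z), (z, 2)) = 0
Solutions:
 v(z) = C1 + C2*z


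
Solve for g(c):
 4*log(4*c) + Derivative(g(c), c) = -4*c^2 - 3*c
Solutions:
 g(c) = C1 - 4*c^3/3 - 3*c^2/2 - 4*c*log(c) - 8*c*log(2) + 4*c


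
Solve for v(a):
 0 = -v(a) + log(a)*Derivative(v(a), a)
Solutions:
 v(a) = C1*exp(li(a))


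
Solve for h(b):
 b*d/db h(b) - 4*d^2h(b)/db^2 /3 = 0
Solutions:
 h(b) = C1 + C2*erfi(sqrt(6)*b/4)


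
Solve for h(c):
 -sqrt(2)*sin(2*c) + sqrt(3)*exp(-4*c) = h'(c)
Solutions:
 h(c) = C1 + sqrt(2)*cos(2*c)/2 - sqrt(3)*exp(-4*c)/4


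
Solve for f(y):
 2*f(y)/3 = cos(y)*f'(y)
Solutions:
 f(y) = C1*(sin(y) + 1)^(1/3)/(sin(y) - 1)^(1/3)


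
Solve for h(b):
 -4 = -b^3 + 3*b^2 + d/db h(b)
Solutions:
 h(b) = C1 + b^4/4 - b^3 - 4*b


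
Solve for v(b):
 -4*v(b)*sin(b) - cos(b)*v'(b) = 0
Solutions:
 v(b) = C1*cos(b)^4


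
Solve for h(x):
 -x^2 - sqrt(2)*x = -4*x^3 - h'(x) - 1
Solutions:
 h(x) = C1 - x^4 + x^3/3 + sqrt(2)*x^2/2 - x


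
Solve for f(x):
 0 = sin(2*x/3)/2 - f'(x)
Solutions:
 f(x) = C1 - 3*cos(2*x/3)/4


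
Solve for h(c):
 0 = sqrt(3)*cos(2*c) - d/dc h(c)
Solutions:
 h(c) = C1 + sqrt(3)*sin(2*c)/2


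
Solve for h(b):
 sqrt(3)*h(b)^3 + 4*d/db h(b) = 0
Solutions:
 h(b) = -sqrt(2)*sqrt(-1/(C1 - sqrt(3)*b))
 h(b) = sqrt(2)*sqrt(-1/(C1 - sqrt(3)*b))


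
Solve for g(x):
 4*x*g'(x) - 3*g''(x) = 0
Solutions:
 g(x) = C1 + C2*erfi(sqrt(6)*x/3)


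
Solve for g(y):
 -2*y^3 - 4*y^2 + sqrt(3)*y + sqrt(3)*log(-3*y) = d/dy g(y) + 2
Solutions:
 g(y) = C1 - y^4/2 - 4*y^3/3 + sqrt(3)*y^2/2 + sqrt(3)*y*log(-y) + y*(-2 - sqrt(3) + sqrt(3)*log(3))


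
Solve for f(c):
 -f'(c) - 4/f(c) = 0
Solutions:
 f(c) = -sqrt(C1 - 8*c)
 f(c) = sqrt(C1 - 8*c)


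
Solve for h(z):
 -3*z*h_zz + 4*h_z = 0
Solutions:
 h(z) = C1 + C2*z^(7/3)


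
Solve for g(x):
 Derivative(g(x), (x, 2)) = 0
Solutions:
 g(x) = C1 + C2*x


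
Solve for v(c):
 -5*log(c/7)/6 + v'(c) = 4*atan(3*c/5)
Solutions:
 v(c) = C1 + 5*c*log(c)/6 + 4*c*atan(3*c/5) - 5*c*log(7)/6 - 5*c/6 - 10*log(9*c^2 + 25)/3


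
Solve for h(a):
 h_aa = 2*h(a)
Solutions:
 h(a) = C1*exp(-sqrt(2)*a) + C2*exp(sqrt(2)*a)


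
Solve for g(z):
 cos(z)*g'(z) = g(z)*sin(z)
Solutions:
 g(z) = C1/cos(z)


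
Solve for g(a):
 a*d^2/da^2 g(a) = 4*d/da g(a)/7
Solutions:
 g(a) = C1 + C2*a^(11/7)


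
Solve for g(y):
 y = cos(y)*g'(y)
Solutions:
 g(y) = C1 + Integral(y/cos(y), y)


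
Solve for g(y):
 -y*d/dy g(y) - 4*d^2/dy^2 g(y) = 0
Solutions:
 g(y) = C1 + C2*erf(sqrt(2)*y/4)


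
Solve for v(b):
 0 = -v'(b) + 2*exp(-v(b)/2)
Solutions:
 v(b) = 2*log(C1 + b)


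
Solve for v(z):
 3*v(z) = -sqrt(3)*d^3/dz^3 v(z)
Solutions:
 v(z) = C3*exp(-3^(1/6)*z) + (C1*sin(3^(2/3)*z/2) + C2*cos(3^(2/3)*z/2))*exp(3^(1/6)*z/2)


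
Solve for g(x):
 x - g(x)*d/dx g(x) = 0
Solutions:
 g(x) = -sqrt(C1 + x^2)
 g(x) = sqrt(C1 + x^2)


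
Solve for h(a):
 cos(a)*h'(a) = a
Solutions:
 h(a) = C1 + Integral(a/cos(a), a)


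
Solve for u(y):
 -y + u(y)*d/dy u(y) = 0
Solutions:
 u(y) = -sqrt(C1 + y^2)
 u(y) = sqrt(C1 + y^2)


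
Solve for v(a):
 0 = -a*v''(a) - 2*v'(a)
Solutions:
 v(a) = C1 + C2/a


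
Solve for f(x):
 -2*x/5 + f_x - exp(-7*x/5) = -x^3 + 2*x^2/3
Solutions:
 f(x) = C1 - x^4/4 + 2*x^3/9 + x^2/5 - 5*exp(-7*x/5)/7


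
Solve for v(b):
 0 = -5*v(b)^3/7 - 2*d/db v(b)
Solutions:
 v(b) = -sqrt(7)*sqrt(-1/(C1 - 5*b))
 v(b) = sqrt(7)*sqrt(-1/(C1 - 5*b))


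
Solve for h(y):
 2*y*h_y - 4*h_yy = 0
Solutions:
 h(y) = C1 + C2*erfi(y/2)


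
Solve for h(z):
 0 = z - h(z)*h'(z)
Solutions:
 h(z) = -sqrt(C1 + z^2)
 h(z) = sqrt(C1 + z^2)


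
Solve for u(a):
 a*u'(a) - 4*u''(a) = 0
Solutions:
 u(a) = C1 + C2*erfi(sqrt(2)*a/4)


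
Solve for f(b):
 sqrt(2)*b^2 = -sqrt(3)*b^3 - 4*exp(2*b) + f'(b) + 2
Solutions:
 f(b) = C1 + sqrt(3)*b^4/4 + sqrt(2)*b^3/3 - 2*b + 2*exp(2*b)


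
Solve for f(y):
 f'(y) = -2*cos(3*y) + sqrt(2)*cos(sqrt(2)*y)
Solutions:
 f(y) = C1 - 2*sin(3*y)/3 + sin(sqrt(2)*y)


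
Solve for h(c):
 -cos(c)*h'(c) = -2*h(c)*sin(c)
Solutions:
 h(c) = C1/cos(c)^2


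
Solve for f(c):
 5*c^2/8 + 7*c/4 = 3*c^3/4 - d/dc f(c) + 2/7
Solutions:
 f(c) = C1 + 3*c^4/16 - 5*c^3/24 - 7*c^2/8 + 2*c/7


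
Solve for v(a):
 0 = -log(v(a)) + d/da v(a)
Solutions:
 li(v(a)) = C1 + a


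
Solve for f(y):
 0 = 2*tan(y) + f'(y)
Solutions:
 f(y) = C1 + 2*log(cos(y))


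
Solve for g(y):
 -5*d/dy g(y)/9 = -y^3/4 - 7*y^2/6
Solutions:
 g(y) = C1 + 9*y^4/80 + 7*y^3/10


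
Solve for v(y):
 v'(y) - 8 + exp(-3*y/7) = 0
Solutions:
 v(y) = C1 + 8*y + 7*exp(-3*y/7)/3


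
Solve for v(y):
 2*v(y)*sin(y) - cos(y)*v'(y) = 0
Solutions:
 v(y) = C1/cos(y)^2


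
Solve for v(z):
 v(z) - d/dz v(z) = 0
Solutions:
 v(z) = C1*exp(z)


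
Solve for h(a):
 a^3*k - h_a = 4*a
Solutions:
 h(a) = C1 + a^4*k/4 - 2*a^2


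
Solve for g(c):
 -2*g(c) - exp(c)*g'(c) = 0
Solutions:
 g(c) = C1*exp(2*exp(-c))


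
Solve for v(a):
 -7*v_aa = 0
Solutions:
 v(a) = C1 + C2*a


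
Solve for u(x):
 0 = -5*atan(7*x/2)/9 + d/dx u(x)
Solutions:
 u(x) = C1 + 5*x*atan(7*x/2)/9 - 5*log(49*x^2 + 4)/63


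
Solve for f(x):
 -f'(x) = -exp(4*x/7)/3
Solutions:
 f(x) = C1 + 7*exp(4*x/7)/12


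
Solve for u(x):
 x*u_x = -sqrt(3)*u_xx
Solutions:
 u(x) = C1 + C2*erf(sqrt(2)*3^(3/4)*x/6)


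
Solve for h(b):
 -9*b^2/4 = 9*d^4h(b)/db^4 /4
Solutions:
 h(b) = C1 + C2*b + C3*b^2 + C4*b^3 - b^6/360


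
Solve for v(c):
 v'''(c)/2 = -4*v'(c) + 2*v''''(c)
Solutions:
 v(c) = C1 + C2*exp(c*(-(24*sqrt(5190) + 1729)^(1/3) - 1/(24*sqrt(5190) + 1729)^(1/3) + 2)/24)*sin(sqrt(3)*c*(-(24*sqrt(5190) + 1729)^(1/3) + (24*sqrt(5190) + 1729)^(-1/3))/24) + C3*exp(c*(-(24*sqrt(5190) + 1729)^(1/3) - 1/(24*sqrt(5190) + 1729)^(1/3) + 2)/24)*cos(sqrt(3)*c*(-(24*sqrt(5190) + 1729)^(1/3) + (24*sqrt(5190) + 1729)^(-1/3))/24) + C4*exp(c*((24*sqrt(5190) + 1729)^(-1/3) + 1 + (24*sqrt(5190) + 1729)^(1/3))/12)


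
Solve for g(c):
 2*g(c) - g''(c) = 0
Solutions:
 g(c) = C1*exp(-sqrt(2)*c) + C2*exp(sqrt(2)*c)


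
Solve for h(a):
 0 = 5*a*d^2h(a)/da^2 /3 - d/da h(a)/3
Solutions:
 h(a) = C1 + C2*a^(6/5)


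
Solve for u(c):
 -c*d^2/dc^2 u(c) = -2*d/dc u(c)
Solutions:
 u(c) = C1 + C2*c^3
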